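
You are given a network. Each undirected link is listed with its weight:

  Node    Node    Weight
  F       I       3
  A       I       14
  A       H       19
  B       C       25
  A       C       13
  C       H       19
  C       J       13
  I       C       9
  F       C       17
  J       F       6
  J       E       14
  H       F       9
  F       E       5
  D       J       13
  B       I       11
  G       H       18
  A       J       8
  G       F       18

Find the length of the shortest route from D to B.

Candidate routes:
D–J–C–I–B: 13+13+9+11 = 46
D–J–F–I–B: 13+6+3+11 = 33
Cheapest is D–J–F–I–B at 33.

33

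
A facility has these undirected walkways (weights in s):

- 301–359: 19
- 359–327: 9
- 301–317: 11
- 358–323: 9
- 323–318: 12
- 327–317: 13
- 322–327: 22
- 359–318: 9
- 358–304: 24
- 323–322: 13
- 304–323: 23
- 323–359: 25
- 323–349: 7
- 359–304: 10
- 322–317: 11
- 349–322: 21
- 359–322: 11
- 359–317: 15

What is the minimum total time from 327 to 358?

39 s

Compare a few routes:
327–359–304–358: 9+10+24 = 43
327–359–318–323–358: 9+9+12+9 = 39
327–359–322–323–358: 9+11+13+9 = 42
The minimum is 39 s via 327–359–318–323–358.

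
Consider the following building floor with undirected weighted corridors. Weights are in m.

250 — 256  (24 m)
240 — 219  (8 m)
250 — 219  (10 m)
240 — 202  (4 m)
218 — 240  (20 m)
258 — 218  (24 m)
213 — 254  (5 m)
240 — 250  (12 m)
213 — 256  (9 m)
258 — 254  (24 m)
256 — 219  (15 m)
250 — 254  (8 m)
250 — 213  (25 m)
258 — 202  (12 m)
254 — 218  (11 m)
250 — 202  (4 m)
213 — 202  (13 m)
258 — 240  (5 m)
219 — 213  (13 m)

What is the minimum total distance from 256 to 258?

28 m

Compare a few routes:
256–213–202–240–258: 9+13+4+5 = 31
256–213–202–258: 9+13+12 = 34
256–213–219–240–258: 9+13+8+5 = 35
256–219–240–258: 15+8+5 = 28
Cheapest is 256–219–240–258 at 28 m.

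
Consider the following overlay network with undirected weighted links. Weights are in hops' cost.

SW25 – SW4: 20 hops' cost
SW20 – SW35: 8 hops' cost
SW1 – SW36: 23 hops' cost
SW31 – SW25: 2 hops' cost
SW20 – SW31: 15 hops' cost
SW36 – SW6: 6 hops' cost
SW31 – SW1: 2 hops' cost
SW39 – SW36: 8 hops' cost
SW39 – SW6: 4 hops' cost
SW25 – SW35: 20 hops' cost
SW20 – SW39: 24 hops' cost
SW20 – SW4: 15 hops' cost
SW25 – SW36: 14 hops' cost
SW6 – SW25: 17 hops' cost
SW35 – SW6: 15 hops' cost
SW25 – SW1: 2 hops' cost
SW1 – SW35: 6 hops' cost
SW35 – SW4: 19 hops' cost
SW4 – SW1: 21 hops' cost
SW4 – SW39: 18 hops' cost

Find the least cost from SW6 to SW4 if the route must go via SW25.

Best SW6 to SW25: SW6–SW25 costing 17
Best SW25 to SW4: SW25–SW4 costing 20
Total via SW25: 17 + 20 = 37 hops' cost.

37 hops' cost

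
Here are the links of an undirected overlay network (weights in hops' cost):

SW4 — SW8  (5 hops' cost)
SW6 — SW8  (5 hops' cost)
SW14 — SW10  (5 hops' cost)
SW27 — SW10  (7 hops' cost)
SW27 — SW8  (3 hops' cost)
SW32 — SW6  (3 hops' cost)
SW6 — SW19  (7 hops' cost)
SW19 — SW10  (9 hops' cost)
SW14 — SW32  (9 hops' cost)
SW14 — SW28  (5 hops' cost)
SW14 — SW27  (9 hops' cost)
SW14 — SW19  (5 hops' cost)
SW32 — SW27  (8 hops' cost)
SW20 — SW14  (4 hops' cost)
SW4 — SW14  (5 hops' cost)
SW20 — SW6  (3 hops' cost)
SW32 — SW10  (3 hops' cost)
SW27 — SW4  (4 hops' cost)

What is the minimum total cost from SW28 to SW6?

Shortest distances from SW28:
SW28: 0
SW14: 5  (via SW28)
SW20: 9  (via SW14)
SW19: 10  (via SW14)
SW4: 10  (via SW14)
SW10: 10  (via SW14)
SW6: 12  (via SW20)
Shortest route: SW28 → SW14 → SW20 → SW6 = 12 hops' cost.

12 hops' cost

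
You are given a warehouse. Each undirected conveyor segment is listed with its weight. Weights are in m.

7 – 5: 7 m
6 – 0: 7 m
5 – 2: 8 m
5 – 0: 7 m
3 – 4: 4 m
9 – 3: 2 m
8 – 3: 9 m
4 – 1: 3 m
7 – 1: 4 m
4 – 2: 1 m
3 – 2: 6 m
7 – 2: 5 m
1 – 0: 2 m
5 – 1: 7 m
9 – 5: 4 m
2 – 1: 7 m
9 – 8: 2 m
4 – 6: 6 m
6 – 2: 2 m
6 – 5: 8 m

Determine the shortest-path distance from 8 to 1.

Enumerating some paths:
8 → 9 → 5 → 1: 2+4+7 = 13
8 → 9 → 3 → 4 → 1: 2+2+4+3 = 11
8 → 9 → 3 → 2 → 4 → 1: 2+2+6+1+3 = 14
The minimum is 11 m via 8 → 9 → 3 → 4 → 1.

11 m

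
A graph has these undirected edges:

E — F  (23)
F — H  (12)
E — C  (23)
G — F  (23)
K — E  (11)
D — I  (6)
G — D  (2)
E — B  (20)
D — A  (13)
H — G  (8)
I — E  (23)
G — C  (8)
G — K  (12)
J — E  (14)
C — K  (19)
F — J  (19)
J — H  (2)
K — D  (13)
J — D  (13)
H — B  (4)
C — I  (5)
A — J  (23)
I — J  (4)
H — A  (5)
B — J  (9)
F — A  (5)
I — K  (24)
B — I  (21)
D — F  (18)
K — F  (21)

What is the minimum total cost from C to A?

Candidate routes:
C - G - H - A: 8+8+5 = 21
C - G - D - A: 8+2+13 = 23
C - I - D - A: 5+6+13 = 24
C - I - J - H - A: 5+4+2+5 = 16
The minimum is 16 via C - I - J - H - A.

16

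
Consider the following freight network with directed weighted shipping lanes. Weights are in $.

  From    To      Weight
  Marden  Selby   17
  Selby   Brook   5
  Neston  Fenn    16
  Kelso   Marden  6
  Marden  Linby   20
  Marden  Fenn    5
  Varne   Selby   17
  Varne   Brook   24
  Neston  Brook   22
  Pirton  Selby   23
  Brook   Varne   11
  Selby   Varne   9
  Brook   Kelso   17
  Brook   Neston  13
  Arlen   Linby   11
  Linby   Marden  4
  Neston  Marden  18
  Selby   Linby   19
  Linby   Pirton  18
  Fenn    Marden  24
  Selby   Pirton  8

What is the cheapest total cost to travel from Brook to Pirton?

$36

Candidate routes:
Brook–Neston–Marden–Selby–Pirton: 13+18+17+8 = 56
Brook–Kelso–Marden–Linby–Pirton: 17+6+20+18 = 61
Brook–Kelso–Marden–Selby–Pirton: 17+6+17+8 = 48
Brook–Varne–Selby–Pirton: 11+17+8 = 36
Cheapest is Brook–Varne–Selby–Pirton at $36.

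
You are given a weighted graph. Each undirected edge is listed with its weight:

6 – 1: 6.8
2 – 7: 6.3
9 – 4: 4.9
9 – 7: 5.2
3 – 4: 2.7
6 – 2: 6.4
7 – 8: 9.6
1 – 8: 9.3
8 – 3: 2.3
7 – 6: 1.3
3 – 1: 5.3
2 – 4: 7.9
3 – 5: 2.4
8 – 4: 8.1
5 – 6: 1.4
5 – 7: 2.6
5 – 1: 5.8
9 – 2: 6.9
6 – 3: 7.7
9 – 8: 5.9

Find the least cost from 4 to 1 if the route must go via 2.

21.1

Best 4 to 2: 4 → 2 costing 7.9
Shortest 2→1: 2 → 6 → 1 = 13.2
Total via 2: 7.9 + 13.2 = 21.1.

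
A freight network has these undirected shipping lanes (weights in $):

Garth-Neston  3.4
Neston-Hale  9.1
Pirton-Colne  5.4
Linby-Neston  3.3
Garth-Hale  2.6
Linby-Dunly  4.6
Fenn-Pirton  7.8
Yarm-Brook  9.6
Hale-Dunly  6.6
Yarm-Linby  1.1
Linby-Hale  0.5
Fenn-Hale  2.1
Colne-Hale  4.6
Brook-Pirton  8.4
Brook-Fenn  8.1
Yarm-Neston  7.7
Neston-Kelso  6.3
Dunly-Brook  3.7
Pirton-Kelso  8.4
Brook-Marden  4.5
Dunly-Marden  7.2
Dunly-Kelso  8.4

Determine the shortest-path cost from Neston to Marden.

Compare a few routes:
Neston → Linby → Dunly → Brook → Marden: 3.3+4.6+3.7+4.5 = 16.1
Neston → Linby → Dunly → Marden: 3.3+4.6+7.2 = 15.1
Neston → Linby → Hale → Dunly → Marden: 3.3+0.5+6.6+7.2 = 17.6
The minimum is $15.1 via Neston → Linby → Dunly → Marden.

$15.1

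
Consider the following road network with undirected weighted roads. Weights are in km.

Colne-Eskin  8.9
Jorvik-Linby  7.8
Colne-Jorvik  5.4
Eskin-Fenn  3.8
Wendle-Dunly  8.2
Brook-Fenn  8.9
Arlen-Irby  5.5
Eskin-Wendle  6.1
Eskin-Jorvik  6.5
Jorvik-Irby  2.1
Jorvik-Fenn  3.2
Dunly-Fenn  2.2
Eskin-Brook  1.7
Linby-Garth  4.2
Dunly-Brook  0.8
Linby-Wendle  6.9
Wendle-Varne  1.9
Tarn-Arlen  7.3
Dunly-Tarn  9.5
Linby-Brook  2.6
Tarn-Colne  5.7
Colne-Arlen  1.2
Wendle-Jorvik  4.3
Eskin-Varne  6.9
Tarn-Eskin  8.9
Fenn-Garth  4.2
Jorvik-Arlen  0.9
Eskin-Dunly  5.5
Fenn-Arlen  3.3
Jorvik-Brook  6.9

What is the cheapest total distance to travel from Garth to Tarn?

Settle nodes by increasing distance from Garth:
Garth: 0
Fenn: 4.2  (via Garth)
Linby: 4.2  (via Garth)
Dunly: 6.4  (via Fenn)
Brook: 6.8  (via Linby)
Jorvik: 7.4  (via Fenn)
Arlen: 7.5  (via Fenn)
Eskin: 8  (via Fenn)
Colne: 8.7  (via Arlen)
Irby: 9.5  (via Jorvik)
Wendle: 11.1  (via Linby)
Varne: 13  (via Wendle)
Tarn: 14.4  (via Colne)
Shortest route: Garth → Fenn → Arlen → Colne → Tarn = 14.4 km.

14.4 km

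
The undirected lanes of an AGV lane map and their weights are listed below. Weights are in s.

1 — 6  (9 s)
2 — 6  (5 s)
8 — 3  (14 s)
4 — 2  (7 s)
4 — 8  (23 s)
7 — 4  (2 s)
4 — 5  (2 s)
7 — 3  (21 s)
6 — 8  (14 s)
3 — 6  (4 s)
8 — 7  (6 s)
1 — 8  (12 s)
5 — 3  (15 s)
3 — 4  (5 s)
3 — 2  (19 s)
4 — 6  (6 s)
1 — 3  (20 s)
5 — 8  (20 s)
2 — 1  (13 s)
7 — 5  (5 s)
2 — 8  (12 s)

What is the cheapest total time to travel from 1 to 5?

Shortest distances from 1:
1: 0
6: 9  (via 1)
8: 12  (via 1)
2: 13  (via 1)
3: 13  (via 6)
4: 15  (via 6)
5: 17  (via 4)
Shortest route: 1 → 6 → 4 → 5 = 17 s.

17 s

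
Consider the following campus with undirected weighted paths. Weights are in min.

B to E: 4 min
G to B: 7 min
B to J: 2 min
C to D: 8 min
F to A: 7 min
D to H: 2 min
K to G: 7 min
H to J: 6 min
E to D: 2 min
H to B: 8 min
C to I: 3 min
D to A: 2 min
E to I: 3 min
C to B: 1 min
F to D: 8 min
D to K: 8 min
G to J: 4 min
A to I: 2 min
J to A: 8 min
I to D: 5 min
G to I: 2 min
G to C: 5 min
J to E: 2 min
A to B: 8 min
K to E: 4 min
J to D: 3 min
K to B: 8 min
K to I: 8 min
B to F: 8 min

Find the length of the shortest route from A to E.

Shortest distances from A:
A: 0
D: 2  (via A)
I: 2  (via A)
E: 4  (via D)
Shortest route: A → D → E = 4 min.

4 min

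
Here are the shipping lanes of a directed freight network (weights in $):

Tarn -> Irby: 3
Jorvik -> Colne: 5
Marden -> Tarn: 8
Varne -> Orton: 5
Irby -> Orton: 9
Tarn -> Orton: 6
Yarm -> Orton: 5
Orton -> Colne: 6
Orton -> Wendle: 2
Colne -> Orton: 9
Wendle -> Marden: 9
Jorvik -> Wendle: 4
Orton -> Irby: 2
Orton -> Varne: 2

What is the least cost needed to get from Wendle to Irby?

Enumerating some paths:
Wendle–Marden–Tarn–Irby: 9+8+3 = 20
Wendle–Marden–Tarn–Orton–Irby: 9+8+6+2 = 25
Cheapest is Wendle–Marden–Tarn–Irby at $20.

$20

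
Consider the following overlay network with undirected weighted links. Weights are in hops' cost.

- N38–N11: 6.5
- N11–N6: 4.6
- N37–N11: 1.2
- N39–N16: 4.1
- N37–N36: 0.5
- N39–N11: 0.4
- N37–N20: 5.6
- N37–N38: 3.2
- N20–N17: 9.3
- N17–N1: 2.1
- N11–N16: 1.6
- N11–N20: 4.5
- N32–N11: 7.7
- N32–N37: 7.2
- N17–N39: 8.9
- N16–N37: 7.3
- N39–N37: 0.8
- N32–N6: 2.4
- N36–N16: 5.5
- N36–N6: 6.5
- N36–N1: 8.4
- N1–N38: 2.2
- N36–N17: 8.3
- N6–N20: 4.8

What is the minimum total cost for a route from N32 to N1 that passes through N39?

13.6 hops' cost

Best N32 to N39: N32 → N6 → N11 → N39 costing 7.4
Shortest N39→N1: N39 → N37 → N38 → N1 = 6.2
Total via N39: 7.4 + 6.2 = 13.6 hops' cost.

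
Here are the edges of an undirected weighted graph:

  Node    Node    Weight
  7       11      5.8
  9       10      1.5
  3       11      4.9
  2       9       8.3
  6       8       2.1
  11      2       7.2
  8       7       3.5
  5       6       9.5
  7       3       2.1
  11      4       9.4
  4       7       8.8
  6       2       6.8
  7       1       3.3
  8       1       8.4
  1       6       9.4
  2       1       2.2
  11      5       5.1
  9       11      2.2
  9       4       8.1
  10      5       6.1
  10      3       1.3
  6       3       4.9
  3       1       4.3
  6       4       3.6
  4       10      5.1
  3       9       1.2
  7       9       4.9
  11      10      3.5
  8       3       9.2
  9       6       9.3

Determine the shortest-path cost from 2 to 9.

7.7

Compare a few routes:
2–9: 8.3 = 8.3
2–1–3–9: 2.2+4.3+1.2 = 7.7
The minimum is 7.7 via 2–1–3–9.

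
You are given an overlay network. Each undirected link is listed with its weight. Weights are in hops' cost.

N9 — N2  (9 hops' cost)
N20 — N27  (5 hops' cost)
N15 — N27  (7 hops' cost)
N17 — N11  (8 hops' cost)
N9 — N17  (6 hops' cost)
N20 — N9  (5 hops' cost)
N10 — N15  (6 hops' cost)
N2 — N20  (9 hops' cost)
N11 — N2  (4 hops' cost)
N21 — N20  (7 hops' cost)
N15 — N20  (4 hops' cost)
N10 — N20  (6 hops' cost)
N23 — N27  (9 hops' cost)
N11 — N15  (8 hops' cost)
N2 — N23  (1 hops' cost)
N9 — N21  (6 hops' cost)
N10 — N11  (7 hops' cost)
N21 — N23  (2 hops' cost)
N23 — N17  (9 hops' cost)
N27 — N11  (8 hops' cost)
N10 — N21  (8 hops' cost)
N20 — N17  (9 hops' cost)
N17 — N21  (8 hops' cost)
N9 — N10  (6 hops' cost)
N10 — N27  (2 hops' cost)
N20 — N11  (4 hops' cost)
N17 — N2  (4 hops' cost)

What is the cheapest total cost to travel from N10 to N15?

Running Dijkstra from N10:
N10: 0
N27: 2  (via N10)
N9: 6  (via N10)
N15: 6  (via N10)
Shortest route: N10–N15 = 6 hops' cost.

6 hops' cost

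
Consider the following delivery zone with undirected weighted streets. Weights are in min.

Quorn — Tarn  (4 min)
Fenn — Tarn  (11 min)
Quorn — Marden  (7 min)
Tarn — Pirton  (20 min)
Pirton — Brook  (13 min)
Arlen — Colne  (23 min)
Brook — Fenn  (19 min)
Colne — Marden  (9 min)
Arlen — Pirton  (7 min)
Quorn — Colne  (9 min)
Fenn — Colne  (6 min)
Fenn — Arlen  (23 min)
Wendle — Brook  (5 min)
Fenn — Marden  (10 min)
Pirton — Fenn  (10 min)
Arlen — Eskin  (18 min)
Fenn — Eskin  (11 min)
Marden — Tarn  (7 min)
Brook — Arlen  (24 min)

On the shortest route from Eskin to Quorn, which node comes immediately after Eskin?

Compare a few routes:
Eskin → Fenn → Marden → Quorn: 11+10+7 = 28
Eskin → Fenn → Colne → Quorn: 11+6+9 = 26
The minimum is 26 min via Eskin → Fenn → Colne → Quorn.
So from Eskin the first move is to Fenn.

Fenn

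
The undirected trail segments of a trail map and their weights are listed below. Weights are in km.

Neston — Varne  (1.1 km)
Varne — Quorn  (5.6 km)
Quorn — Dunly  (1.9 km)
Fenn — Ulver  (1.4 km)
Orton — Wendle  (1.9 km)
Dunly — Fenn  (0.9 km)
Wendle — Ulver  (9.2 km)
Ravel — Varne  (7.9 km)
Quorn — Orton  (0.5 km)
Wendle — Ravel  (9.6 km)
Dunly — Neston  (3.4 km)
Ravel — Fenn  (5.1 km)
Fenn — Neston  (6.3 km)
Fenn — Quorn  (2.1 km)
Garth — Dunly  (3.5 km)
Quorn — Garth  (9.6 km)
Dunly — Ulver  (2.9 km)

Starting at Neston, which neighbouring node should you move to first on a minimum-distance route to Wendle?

Enumerating some paths:
Neston → Dunly → Quorn → Orton → Wendle: 3.4+1.9+0.5+1.9 = 7.7
Neston → Dunly → Fenn → Quorn → Orton → Wendle: 3.4+0.9+2.1+0.5+1.9 = 8.8
Neston → Varne → Quorn → Orton → Wendle: 1.1+5.6+0.5+1.9 = 9.1
Cheapest is Neston → Dunly → Quorn → Orton → Wendle at 7.7 km.
So from Neston the first move is to Dunly.

Dunly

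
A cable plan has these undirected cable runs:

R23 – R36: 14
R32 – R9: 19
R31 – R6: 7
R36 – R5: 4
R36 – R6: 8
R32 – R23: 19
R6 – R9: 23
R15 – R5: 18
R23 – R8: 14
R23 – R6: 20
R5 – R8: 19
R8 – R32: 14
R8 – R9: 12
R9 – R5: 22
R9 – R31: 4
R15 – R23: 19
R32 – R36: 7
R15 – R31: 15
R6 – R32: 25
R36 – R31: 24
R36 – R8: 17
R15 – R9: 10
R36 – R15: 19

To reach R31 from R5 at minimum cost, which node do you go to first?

Candidate routes:
R5 - R36 - R6 - R31: 4+8+7 = 19
R5 - R9 - R31: 22+4 = 26
Cheapest is R5 - R36 - R6 - R31 at 19.
So from R5 the first move is to R36.

R36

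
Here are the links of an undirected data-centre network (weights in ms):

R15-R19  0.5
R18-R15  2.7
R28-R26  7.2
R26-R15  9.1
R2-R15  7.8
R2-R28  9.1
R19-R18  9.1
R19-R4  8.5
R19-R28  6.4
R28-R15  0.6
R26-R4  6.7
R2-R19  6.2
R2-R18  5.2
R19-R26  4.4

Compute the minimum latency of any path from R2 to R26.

Candidate routes:
R2 → R19 → R15 → R28 → R26: 6.2+0.5+0.6+7.2 = 14.5
R2 → R18 → R15 → R19 → R26: 5.2+2.7+0.5+4.4 = 12.8
R2 → R19 → R26: 6.2+4.4 = 10.6
R2 → R15 → R19 → R26: 7.8+0.5+4.4 = 12.7
The minimum is 10.6 ms via R2 → R19 → R26.

10.6 ms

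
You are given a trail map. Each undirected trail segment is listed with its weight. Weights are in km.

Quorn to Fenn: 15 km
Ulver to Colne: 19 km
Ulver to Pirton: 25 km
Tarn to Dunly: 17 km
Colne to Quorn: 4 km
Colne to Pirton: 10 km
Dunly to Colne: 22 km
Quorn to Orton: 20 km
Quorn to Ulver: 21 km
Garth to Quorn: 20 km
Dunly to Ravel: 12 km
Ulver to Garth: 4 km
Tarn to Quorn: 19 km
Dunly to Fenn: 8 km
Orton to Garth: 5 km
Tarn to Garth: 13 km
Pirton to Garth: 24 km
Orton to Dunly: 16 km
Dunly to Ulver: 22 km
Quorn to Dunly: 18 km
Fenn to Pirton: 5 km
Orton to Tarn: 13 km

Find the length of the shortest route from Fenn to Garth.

29 km

Enumerating some paths:
Fenn - Pirton - Ulver - Garth: 5+25+4 = 34
Fenn - Pirton - Garth: 5+24 = 29
Fenn - Dunly - Ulver - Garth: 8+22+4 = 34
Fenn - Quorn - Garth: 15+20 = 35
Cheapest is Fenn - Pirton - Garth at 29 km.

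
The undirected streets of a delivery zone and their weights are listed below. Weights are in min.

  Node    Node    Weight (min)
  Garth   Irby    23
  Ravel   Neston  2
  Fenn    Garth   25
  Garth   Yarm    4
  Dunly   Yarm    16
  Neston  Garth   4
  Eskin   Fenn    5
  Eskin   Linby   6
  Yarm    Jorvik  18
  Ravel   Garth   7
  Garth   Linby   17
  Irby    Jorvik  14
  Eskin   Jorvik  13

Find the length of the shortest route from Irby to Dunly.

43 min

Enumerating some paths:
Irby - Garth - Yarm - Dunly: 23+4+16 = 43
Irby - Jorvik - Yarm - Dunly: 14+18+16 = 48
Cheapest is Irby - Garth - Yarm - Dunly at 43 min.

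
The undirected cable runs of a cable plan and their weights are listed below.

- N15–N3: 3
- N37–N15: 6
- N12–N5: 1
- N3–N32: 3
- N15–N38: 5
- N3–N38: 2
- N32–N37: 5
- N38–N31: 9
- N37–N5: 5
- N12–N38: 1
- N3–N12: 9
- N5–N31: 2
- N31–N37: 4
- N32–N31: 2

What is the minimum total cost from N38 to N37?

7

Candidate routes:
N38 → N12 → N5 → N31 → N37: 1+1+2+4 = 8
N38 → N3 → N32 → N37: 2+3+5 = 10
N38 → N3 → N15 → N37: 2+3+6 = 11
N38 → N12 → N5 → N37: 1+1+5 = 7
The minimum is 7 via N38 → N12 → N5 → N37.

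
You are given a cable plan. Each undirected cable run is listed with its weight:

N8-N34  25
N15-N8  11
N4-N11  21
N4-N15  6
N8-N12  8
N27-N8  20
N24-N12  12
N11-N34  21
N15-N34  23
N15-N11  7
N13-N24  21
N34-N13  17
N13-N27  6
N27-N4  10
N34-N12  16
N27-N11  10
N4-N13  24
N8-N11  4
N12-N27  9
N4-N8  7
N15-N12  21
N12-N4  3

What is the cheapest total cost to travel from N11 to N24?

Enumerating some paths:
N11–N8–N4–N12–N24: 4+7+3+12 = 26
N11–N15–N4–N12–N24: 7+6+3+12 = 28
N11–N8–N12–N24: 4+8+12 = 24
N11–N27–N12–N24: 10+9+12 = 31
Cheapest is N11–N8–N12–N24 at 24.

24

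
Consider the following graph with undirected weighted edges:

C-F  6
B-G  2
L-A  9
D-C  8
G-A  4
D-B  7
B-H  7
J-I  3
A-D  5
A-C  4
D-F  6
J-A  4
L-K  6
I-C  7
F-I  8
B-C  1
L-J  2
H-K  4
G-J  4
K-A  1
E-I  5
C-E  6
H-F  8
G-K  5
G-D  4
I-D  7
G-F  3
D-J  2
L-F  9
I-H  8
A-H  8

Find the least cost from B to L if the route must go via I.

Best B to I: B → C → I costing 8
Shortest I→L: I → J → L = 5
Total via I: 8 + 5 = 13.

13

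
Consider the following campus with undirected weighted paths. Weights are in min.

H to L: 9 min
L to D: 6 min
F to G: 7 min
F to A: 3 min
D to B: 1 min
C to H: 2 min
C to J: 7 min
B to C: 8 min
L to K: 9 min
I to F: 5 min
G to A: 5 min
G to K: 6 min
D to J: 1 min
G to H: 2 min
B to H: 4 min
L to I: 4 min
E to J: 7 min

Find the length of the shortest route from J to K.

Compare a few routes:
J → C → H → G → K: 7+2+2+6 = 17
J → D → B → H → G → K: 1+1+4+2+6 = 14
J → D → L → K: 1+6+9 = 16
The minimum is 14 min via J → D → B → H → G → K.

14 min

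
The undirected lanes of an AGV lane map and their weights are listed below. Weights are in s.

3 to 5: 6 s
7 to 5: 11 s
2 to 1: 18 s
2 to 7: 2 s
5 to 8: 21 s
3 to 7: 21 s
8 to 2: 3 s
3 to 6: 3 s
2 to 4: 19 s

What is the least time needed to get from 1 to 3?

Candidate routes:
1 - 2 - 7 - 5 - 3: 18+2+11+6 = 37
1 - 2 - 8 - 5 - 7 - 3: 18+3+21+11+21 = 74
1 - 2 - 7 - 3: 18+2+21 = 41
1 - 2 - 8 - 5 - 3: 18+3+21+6 = 48
The minimum is 37 s via 1 - 2 - 7 - 5 - 3.

37 s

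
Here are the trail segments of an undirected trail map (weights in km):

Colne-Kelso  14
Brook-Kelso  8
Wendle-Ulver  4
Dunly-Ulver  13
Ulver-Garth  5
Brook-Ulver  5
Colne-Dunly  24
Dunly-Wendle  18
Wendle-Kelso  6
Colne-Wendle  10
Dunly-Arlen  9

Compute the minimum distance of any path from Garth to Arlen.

Shortest distances from Garth:
Garth: 0
Ulver: 5  (via Garth)
Wendle: 9  (via Ulver)
Brook: 10  (via Ulver)
Kelso: 15  (via Wendle)
Dunly: 18  (via Ulver)
Colne: 19  (via Wendle)
Arlen: 27  (via Dunly)
Shortest route: Garth–Ulver–Dunly–Arlen = 27 km.

27 km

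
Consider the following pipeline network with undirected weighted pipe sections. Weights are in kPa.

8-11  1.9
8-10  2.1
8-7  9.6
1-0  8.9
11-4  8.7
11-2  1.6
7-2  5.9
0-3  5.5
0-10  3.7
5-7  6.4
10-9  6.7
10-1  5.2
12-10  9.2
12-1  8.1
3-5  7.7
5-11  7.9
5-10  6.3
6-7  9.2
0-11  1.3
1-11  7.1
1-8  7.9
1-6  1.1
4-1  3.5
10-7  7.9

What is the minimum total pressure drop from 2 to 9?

Enumerating some paths:
2 - 11 - 0 - 10 - 9: 1.6+1.3+3.7+6.7 = 13.3
2 - 11 - 8 - 10 - 9: 1.6+1.9+2.1+6.7 = 12.3
The minimum is 12.3 kPa via 2 - 11 - 8 - 10 - 9.

12.3 kPa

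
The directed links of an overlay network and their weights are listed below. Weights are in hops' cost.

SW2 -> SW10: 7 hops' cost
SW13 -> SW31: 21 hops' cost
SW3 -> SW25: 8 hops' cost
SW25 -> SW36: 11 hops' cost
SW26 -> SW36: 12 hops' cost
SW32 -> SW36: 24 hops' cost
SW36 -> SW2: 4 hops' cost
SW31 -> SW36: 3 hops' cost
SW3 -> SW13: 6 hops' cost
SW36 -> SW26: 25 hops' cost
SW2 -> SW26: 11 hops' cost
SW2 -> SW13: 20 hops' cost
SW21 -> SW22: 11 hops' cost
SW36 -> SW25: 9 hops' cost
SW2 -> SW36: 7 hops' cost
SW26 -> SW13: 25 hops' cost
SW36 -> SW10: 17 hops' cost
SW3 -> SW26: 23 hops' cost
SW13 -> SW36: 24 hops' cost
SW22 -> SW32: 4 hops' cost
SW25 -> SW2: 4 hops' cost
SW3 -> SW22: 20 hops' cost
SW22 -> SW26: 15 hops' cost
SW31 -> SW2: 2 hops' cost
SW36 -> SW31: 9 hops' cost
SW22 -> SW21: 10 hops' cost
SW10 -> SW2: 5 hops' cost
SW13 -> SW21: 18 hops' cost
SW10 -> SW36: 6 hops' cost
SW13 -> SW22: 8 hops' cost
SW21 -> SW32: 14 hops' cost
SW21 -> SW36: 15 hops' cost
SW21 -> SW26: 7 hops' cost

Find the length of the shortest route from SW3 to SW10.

Shortest distances from SW3:
SW3: 0
SW13: 6  (via SW3)
SW25: 8  (via SW3)
SW2: 12  (via SW25)
SW22: 14  (via SW13)
SW32: 18  (via SW22)
SW36: 19  (via SW25)
SW10: 19  (via SW2)
Shortest route: SW3 → SW25 → SW2 → SW10 = 19 hops' cost.

19 hops' cost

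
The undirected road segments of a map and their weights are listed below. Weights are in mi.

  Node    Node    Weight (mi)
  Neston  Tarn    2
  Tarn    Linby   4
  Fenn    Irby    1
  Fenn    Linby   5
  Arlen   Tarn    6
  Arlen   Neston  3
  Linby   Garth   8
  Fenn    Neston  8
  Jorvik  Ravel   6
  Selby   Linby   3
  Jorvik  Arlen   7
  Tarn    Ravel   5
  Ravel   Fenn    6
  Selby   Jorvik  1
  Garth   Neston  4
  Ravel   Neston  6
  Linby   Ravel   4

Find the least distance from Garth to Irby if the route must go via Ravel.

Shortest Garth→Ravel: Garth → Neston → Ravel = 10
Shortest Ravel→Irby: Ravel → Fenn → Irby = 7
Total via Ravel: 10 + 7 = 17 mi.

17 mi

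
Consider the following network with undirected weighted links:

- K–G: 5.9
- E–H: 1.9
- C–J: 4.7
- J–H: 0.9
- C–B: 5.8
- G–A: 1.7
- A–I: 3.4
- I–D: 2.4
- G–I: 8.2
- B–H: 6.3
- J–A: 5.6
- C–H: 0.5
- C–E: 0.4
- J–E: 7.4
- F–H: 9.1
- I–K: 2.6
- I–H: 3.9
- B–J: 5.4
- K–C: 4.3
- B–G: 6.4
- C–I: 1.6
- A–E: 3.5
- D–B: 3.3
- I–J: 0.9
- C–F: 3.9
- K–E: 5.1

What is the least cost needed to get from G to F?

Enumerating some paths:
G–A–E–C–F: 1.7+3.5+0.4+3.9 = 9.5
G–A–I–C–F: 1.7+3.4+1.6+3.9 = 10.6
The minimum is 9.5 via G–A–E–C–F.

9.5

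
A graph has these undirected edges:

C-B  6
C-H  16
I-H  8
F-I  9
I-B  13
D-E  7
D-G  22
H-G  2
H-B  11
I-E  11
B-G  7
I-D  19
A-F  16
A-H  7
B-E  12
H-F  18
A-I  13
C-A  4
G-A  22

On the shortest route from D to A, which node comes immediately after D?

Candidate routes:
D–G–H–A: 22+2+7 = 31
D–I–A: 19+13 = 32
D–E–I–A: 7+11+13 = 31
D–E–B–C–A: 7+12+6+4 = 29
The minimum is 29 via D–E–B–C–A.
So from D the first move is to E.

E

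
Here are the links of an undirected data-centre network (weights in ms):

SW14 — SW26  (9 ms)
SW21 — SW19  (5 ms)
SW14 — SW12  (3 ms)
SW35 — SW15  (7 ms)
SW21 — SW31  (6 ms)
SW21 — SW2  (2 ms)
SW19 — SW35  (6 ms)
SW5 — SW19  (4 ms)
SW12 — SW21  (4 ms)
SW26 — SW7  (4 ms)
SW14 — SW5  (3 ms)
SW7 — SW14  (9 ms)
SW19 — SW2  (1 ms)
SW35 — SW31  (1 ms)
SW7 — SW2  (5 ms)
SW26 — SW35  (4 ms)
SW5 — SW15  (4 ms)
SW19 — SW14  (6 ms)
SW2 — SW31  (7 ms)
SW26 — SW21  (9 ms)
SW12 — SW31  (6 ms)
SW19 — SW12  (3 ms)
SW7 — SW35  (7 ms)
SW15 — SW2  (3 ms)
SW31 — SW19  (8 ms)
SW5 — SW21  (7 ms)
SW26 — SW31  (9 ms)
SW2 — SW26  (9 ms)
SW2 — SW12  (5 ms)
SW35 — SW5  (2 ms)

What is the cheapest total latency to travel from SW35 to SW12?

7 ms

Compare a few routes:
SW35–SW5–SW14–SW12: 2+3+3 = 8
SW35–SW19–SW12: 6+3 = 9
SW35–SW31–SW12: 1+6 = 7
The minimum is 7 ms via SW35–SW31–SW12.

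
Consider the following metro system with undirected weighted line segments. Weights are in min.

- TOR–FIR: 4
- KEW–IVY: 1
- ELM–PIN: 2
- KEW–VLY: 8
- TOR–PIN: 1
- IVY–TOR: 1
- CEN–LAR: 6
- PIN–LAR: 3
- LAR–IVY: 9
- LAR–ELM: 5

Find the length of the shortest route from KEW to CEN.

Enumerating some paths:
KEW - IVY - LAR - CEN: 1+9+6 = 16
KEW - IVY - TOR - PIN - LAR - CEN: 1+1+1+3+6 = 12
The minimum is 12 min via KEW - IVY - TOR - PIN - LAR - CEN.

12 min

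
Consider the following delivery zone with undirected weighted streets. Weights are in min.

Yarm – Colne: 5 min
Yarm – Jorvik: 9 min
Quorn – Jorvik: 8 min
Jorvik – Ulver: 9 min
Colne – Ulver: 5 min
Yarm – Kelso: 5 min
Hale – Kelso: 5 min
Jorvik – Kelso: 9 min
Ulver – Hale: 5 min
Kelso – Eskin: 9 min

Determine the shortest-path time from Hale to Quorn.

22 min

Enumerating some paths:
Hale–Ulver–Colne–Yarm–Jorvik–Quorn: 5+5+5+9+8 = 32
Hale–Ulver–Jorvik–Quorn: 5+9+8 = 22
Hale–Kelso–Yarm–Jorvik–Quorn: 5+5+9+8 = 27
Cheapest is Hale–Ulver–Jorvik–Quorn at 22 min.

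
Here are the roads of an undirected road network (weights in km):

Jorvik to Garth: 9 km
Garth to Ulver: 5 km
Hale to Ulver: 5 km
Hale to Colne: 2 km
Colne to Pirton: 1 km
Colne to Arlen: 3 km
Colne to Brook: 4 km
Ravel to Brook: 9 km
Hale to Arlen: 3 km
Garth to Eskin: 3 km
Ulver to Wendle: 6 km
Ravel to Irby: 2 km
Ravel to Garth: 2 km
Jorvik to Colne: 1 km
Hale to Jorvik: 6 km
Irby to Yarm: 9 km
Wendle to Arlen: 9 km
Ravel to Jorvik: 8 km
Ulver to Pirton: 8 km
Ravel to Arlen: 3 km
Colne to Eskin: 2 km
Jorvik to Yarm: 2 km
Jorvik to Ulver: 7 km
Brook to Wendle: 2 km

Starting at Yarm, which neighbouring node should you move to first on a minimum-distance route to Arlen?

Jorvik

Enumerating some paths:
Yarm → Jorvik → Colne → Hale → Arlen: 2+1+2+3 = 8
Yarm → Jorvik → Hale → Colne → Arlen: 2+6+2+3 = 13
Yarm → Jorvik → Hale → Arlen: 2+6+3 = 11
Yarm → Jorvik → Colne → Arlen: 2+1+3 = 6
The minimum is 6 km via Yarm → Jorvik → Colne → Arlen.
So from Yarm the first move is to Jorvik.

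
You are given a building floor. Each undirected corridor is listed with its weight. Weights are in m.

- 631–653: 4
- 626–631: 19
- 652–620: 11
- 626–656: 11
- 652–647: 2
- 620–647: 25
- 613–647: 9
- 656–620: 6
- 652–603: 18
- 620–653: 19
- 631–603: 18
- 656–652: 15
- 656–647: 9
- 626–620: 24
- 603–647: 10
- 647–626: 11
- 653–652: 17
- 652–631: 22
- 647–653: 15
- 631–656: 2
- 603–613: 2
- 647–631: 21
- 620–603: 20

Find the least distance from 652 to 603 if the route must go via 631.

Shortest 652→631: 652 → 647 → 656 → 631 = 13
Shortest 631→603: 631 → 603 = 18
Total via 631: 13 + 18 = 31 m.

31 m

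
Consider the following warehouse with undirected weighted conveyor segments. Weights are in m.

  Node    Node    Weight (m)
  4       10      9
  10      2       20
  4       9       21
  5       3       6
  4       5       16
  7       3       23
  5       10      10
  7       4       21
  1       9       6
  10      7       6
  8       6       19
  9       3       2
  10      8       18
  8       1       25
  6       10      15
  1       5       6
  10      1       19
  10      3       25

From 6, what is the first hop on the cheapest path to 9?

Compare a few routes:
6 → 10 → 5 → 3 → 9: 15+10+6+2 = 33
6 → 10 → 5 → 1 → 9: 15+10+6+6 = 37
6 → 10 → 1 → 9: 15+19+6 = 40
The minimum is 33 m via 6 → 10 → 5 → 3 → 9.
So from 6 the first move is to 10.

10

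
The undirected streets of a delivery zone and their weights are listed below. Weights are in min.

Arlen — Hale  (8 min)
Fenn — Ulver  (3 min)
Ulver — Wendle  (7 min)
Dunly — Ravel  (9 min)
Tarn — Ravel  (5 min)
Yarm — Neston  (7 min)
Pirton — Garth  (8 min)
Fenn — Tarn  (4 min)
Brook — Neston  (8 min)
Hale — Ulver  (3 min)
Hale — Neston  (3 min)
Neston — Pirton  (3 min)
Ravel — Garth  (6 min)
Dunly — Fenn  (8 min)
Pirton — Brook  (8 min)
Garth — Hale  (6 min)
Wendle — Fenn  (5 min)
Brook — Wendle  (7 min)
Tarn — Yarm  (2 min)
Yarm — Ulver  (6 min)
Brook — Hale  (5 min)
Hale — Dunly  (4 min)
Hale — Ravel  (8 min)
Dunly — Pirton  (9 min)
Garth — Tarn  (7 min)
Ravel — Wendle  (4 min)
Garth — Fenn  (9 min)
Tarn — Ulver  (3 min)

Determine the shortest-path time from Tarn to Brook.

11 min

Shortest distances from Tarn:
Tarn: 0
Yarm: 2  (via Tarn)
Ulver: 3  (via Tarn)
Fenn: 4  (via Tarn)
Ravel: 5  (via Tarn)
Hale: 6  (via Ulver)
Garth: 7  (via Tarn)
Neston: 9  (via Yarm)
Wendle: 9  (via Fenn)
Dunly: 10  (via Hale)
Brook: 11  (via Hale)
Shortest route: Tarn–Ulver–Hale–Brook = 11 min.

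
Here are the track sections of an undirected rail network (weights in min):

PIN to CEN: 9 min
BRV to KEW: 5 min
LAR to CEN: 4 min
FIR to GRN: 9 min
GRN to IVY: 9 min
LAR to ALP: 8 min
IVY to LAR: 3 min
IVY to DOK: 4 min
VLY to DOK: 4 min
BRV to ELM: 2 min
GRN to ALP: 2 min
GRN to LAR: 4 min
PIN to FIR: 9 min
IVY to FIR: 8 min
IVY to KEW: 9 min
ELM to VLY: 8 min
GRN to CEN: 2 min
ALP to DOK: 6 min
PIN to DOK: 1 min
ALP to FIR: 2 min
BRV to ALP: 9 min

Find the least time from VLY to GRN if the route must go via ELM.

21 min

Shortest VLY→ELM: VLY → ELM = 8
Best ELM to GRN: ELM → BRV → ALP → GRN costing 13
Total via ELM: 8 + 13 = 21 min.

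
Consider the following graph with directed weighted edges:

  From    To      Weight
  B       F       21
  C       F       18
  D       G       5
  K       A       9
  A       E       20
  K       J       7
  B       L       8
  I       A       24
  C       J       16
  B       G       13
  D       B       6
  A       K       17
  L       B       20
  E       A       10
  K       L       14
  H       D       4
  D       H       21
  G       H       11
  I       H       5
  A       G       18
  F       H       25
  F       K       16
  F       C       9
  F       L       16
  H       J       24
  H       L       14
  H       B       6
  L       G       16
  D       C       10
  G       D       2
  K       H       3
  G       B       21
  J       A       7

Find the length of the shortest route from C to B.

Running Dijkstra from C:
C: 0
J: 16  (via C)
F: 18  (via C)
A: 23  (via J)
K: 34  (via F)
L: 34  (via F)
H: 37  (via K)
D: 41  (via H)
G: 41  (via A)
B: 43  (via H)
Shortest route: C–F–K–H–B = 43.

43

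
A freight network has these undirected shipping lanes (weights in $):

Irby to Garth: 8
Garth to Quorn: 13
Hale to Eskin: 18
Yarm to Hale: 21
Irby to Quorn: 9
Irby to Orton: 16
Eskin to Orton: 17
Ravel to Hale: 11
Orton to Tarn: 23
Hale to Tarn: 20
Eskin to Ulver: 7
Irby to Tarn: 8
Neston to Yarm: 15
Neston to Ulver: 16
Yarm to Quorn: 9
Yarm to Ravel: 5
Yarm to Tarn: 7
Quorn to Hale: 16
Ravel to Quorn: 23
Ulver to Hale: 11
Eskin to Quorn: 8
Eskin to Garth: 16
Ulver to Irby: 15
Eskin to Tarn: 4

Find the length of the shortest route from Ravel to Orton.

$33

Running Dijkstra from Ravel:
Ravel: 0
Yarm: 5  (via Ravel)
Hale: 11  (via Ravel)
Tarn: 12  (via Yarm)
Quorn: 14  (via Yarm)
Eskin: 16  (via Tarn)
Neston: 20  (via Yarm)
Irby: 20  (via Tarn)
Ulver: 22  (via Hale)
Garth: 27  (via Quorn)
Orton: 33  (via Eskin)
Shortest route: Ravel–Yarm–Tarn–Eskin–Orton = $33.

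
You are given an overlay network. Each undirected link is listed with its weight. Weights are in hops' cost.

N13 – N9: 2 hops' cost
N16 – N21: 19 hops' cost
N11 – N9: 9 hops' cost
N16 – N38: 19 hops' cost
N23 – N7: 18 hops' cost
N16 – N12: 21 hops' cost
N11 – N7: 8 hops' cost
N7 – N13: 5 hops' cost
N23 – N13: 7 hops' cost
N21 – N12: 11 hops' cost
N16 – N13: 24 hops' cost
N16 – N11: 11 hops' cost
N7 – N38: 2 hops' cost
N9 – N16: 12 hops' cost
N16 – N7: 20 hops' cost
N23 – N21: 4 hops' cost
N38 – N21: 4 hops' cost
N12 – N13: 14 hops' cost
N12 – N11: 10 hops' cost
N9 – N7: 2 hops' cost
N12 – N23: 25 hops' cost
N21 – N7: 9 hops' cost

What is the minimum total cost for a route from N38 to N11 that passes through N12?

Shortest N38→N12: N38–N21–N12 = 15
Shortest N12→N11: N12–N11 = 10
Total via N12: 15 + 10 = 25 hops' cost.

25 hops' cost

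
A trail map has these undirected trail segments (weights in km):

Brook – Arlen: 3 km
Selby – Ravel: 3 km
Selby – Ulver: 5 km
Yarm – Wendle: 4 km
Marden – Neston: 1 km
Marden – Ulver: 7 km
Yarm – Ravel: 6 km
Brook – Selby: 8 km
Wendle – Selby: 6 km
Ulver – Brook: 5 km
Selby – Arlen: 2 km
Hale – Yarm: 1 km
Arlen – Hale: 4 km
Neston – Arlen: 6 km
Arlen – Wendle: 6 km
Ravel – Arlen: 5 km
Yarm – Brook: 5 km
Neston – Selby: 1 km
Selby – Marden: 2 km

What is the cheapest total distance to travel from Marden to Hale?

8 km

Settle nodes by increasing distance from Marden:
Marden: 0
Neston: 1  (via Marden)
Selby: 2  (via Marden)
Arlen: 4  (via Selby)
Ravel: 5  (via Selby)
Brook: 7  (via Arlen)
Ulver: 7  (via Marden)
Wendle: 8  (via Selby)
Hale: 8  (via Arlen)
Shortest route: Marden → Selby → Arlen → Hale = 8 km.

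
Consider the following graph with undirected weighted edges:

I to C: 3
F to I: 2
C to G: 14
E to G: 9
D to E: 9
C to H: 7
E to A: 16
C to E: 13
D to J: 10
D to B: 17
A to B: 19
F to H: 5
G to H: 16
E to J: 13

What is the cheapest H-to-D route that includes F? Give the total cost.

Shortest H→F: H → F = 5
Shortest F→D: F → I → C → E → D = 27
Total via F: 5 + 27 = 32.

32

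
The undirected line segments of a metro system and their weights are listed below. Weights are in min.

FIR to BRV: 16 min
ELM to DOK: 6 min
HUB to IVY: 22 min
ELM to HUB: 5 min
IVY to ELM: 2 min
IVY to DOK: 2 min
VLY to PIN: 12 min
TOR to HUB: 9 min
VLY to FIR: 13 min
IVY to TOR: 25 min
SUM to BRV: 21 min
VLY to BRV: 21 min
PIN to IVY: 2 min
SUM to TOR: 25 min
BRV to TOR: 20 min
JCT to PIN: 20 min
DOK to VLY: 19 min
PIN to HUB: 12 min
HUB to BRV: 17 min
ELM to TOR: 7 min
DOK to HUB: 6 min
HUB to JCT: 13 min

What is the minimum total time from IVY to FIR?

Settle nodes by increasing distance from IVY:
IVY: 0
ELM: 2  (via IVY)
PIN: 2  (via IVY)
DOK: 2  (via IVY)
HUB: 7  (via ELM)
TOR: 9  (via ELM)
VLY: 14  (via PIN)
JCT: 20  (via HUB)
BRV: 24  (via HUB)
FIR: 27  (via VLY)
Shortest route: IVY → PIN → VLY → FIR = 27 min.

27 min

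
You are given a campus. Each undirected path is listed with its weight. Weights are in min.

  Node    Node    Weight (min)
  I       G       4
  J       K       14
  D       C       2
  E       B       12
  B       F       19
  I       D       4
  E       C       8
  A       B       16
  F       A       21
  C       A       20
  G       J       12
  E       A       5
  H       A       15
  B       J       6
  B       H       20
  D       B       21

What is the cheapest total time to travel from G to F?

Candidate routes:
G - J - B - F: 12+6+19 = 37
G - I - D - C - E - A - F: 4+4+2+8+5+21 = 44
Cheapest is G - J - B - F at 37 min.

37 min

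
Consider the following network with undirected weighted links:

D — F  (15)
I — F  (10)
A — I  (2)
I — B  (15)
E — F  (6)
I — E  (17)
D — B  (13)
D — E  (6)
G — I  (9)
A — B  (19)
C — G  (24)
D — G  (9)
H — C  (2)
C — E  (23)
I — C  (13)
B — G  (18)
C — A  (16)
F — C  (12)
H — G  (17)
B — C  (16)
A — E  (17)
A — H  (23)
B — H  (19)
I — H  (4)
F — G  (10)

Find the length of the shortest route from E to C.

18

Running Dijkstra from E:
E: 0
D: 6  (via E)
F: 6  (via E)
G: 15  (via D)
I: 16  (via F)
A: 17  (via E)
C: 18  (via F)
Shortest route: E–F–C = 18.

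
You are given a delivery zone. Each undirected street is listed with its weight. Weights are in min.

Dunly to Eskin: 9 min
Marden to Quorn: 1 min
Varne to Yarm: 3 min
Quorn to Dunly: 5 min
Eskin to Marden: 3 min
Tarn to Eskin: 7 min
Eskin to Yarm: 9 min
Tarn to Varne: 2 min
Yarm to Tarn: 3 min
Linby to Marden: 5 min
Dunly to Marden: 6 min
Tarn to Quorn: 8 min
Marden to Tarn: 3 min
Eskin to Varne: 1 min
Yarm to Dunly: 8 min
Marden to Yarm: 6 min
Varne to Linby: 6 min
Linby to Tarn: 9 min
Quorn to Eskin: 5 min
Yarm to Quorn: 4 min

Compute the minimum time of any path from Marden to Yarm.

Enumerating some paths:
Marden - Quorn - Yarm: 1+4 = 5
Marden - Yarm: 6 = 6
Marden - Eskin - Varne - Yarm: 3+1+3 = 7
Marden - Tarn - Yarm: 3+3 = 6
The minimum is 5 min via Marden - Quorn - Yarm.

5 min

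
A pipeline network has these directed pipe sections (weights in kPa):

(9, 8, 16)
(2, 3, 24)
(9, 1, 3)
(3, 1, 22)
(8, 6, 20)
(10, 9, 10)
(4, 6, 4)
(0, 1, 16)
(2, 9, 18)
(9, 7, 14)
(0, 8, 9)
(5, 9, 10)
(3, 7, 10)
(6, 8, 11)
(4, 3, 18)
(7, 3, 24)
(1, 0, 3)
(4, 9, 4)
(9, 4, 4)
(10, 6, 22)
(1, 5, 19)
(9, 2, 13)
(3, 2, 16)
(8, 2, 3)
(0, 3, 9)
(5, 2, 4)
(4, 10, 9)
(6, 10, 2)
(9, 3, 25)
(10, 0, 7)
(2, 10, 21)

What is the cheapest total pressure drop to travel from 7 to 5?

65 kPa

Settle nodes by increasing distance from 7:
7: 0
3: 24  (via 7)
2: 40  (via 3)
1: 46  (via 3)
0: 49  (via 1)
8: 58  (via 0)
9: 58  (via 2)
10: 61  (via 2)
4: 62  (via 9)
5: 65  (via 1)
Shortest route: 7 → 3 → 1 → 5 = 65 kPa.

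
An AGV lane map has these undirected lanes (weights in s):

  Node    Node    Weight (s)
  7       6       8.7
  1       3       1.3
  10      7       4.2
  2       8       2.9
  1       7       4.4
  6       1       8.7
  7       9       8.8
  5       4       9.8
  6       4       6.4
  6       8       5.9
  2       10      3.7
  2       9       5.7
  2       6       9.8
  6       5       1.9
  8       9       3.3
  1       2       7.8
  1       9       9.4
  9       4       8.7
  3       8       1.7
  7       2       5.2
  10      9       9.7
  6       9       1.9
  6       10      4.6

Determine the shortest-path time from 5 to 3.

Compare a few routes:
5–6–8–3: 1.9+5.9+1.7 = 9.5
5–6–1–3: 1.9+8.7+1.3 = 11.9
5–6–9–8–3: 1.9+1.9+3.3+1.7 = 8.8
Cheapest is 5–6–9–8–3 at 8.8 s.

8.8 s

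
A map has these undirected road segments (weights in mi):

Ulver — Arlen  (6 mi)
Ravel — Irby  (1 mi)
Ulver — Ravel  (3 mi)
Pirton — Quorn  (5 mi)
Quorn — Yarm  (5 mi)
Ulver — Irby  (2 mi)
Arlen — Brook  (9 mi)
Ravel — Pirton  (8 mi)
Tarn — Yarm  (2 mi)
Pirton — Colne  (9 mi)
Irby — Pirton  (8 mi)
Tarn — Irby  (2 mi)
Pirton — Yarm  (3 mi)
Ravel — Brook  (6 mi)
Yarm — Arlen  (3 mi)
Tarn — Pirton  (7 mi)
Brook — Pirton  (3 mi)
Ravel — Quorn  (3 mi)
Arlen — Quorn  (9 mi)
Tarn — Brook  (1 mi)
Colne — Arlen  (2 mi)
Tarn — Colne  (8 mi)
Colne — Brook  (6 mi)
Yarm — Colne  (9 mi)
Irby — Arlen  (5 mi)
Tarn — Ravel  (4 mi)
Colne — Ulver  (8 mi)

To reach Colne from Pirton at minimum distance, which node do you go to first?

Candidate routes:
Pirton - Colne: 9 = 9
Pirton - Yarm - Arlen - Colne: 3+3+2 = 8
Pirton - Brook - Colne: 3+6 = 9
Cheapest is Pirton - Yarm - Arlen - Colne at 8 mi.
So from Pirton the first move is to Yarm.

Yarm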